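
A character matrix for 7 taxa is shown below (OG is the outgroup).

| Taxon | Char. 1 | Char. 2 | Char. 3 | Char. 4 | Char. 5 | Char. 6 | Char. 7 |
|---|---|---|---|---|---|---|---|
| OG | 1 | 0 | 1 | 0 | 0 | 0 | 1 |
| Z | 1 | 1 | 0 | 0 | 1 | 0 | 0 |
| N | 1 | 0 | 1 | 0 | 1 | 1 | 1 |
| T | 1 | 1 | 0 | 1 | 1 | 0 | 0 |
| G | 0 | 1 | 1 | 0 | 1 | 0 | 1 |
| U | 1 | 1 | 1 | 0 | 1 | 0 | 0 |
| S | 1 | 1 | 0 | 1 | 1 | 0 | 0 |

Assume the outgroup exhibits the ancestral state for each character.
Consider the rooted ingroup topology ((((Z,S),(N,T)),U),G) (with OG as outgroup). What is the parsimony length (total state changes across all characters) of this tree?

Map each character onto ((((Z,S),(N,T)),U),G) (rooted by OG) and count the minimum state changes it requires (Fitch parsimony):
Char. 1: 1; Char. 2: 2; Char. 3: 2; Char. 4: 2; Char. 5: 1; Char. 6: 1; Char. 7: 2.
Total tree length = 11.

11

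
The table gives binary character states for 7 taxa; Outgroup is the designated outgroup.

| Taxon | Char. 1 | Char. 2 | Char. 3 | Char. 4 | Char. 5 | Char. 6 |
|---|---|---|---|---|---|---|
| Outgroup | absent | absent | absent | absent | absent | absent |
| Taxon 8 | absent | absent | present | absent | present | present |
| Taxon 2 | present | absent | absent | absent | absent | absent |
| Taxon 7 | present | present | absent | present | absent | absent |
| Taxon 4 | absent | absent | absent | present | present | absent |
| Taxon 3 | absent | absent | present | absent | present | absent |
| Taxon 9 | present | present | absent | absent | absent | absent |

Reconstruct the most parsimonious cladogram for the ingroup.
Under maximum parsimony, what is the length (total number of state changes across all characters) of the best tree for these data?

7

The outgroup has state 'absent' for every character, so 'present' is the derived state throughout.
Char. 1 (derived state 'present') is shared by Taxon 2, Taxon 7, and Taxon 9 — a synapomorphy uniting that clade.
Char. 2 (derived state 'present') is shared by Taxon 7 and Taxon 9 — a synapomorphy uniting that clade.
Only Taxon 3 and Taxon 8 show the derived state 'present' for Char. 3, supporting them as a clade.
Char. 4 (state 'present') occurs in Taxon 4 and Taxon 7 but conflicts with the nesting implied by the other characters — most parsimoniously interpreted as homoplasy.
Char. 5: derived state 'present' in Taxon 3, Taxon 4, and Taxon 8 only — synapomorphy for {Taxon 3, Taxon 4, Taxon 8}.
Char. 6 (derived state 'present') is unique to Taxon 8 (autapomorphy; uninformative for grouping).
Most parsimonious ingroup topology: (((Taxon 8,Taxon 3),Taxon 4),(Taxon 2,(Taxon 7,Taxon 9))).
Changes per character on this tree: Char. 1: 1; Char. 2: 1; Char. 3: 1; Char. 4: 2; Char. 5: 1; Char. 6: 1.
Total = 7.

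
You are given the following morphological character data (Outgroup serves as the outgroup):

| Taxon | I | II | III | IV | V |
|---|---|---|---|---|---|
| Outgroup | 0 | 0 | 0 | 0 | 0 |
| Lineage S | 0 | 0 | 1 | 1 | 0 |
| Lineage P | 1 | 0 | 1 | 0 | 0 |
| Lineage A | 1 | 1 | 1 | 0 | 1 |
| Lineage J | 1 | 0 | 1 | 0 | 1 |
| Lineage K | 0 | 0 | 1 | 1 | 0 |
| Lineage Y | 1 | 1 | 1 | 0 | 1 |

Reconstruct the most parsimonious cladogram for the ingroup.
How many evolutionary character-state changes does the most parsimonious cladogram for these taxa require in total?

5

The outgroup has state '0' for every character, so '1' is the derived state throughout.
I: derived state '1' in Lineage A, Lineage J, Lineage P, and Lineage Y only — synapomorphy for {Lineage A, Lineage J, Lineage P, Lineage Y}.
II (derived state '1') is shared by Lineage A and Lineage Y — a synapomorphy uniting that clade.
All ingroup taxa share the derived state '1' for III; it defines the ingroup but does not resolve relationships within it.
Only Lineage K and Lineage S show the derived state '1' for IV, supporting them as a clade.
V: derived state '1' in Lineage A, Lineage J, and Lineage Y only — synapomorphy for {Lineage A, Lineage J, Lineage Y}.
Most parsimonious ingroup topology: ((Lineage S,Lineage K),(Lineage P,((Lineage A,Lineage Y),Lineage J))).
Changes per character on this tree: I: 1; II: 1; III: 1; IV: 1; V: 1.
Total = 5.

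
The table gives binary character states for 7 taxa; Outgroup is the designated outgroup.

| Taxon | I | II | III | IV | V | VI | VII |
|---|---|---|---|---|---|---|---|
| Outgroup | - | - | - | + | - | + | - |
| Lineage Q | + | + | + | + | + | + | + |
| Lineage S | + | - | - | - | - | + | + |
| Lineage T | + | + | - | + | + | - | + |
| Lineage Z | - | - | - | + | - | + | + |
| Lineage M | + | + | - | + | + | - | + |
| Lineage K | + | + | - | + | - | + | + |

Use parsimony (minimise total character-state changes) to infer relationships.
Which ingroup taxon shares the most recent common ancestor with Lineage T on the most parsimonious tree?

Character polarity is set by the outgroup: the derived state is whichever differs from the outgroup's state, so for IV, VI the derived state is '-', and for the remaining characters it is '+'.
Only Lineage K, Lineage M, Lineage Q, Lineage S, and Lineage T show the derived state '+' for I, supporting them as a clade.
II (derived state '+') is shared by Lineage K, Lineage M, Lineage Q, and Lineage T — a synapomorphy uniting that clade.
III (derived state '+') is unique to Lineage Q (autapomorphy; uninformative for grouping).
IV (derived state '-') is unique to Lineage S (autapomorphy; uninformative for grouping).
Only Lineage M, Lineage Q, and Lineage T show the derived state '+' for V, supporting them as a clade.
VI (derived state '-') is shared by Lineage M and Lineage T — a synapomorphy uniting that clade.
All ingroup taxa share the derived state '+' for VII; it defines the ingroup but does not resolve relationships within it.
Most parsimonious ingroup topology: ((((Lineage Q,(Lineage T,Lineage M)),Lineage K),Lineage S),Lineage Z).
Lineage T and Lineage M form a cherry on this tree, so they are sister taxa.

Lineage M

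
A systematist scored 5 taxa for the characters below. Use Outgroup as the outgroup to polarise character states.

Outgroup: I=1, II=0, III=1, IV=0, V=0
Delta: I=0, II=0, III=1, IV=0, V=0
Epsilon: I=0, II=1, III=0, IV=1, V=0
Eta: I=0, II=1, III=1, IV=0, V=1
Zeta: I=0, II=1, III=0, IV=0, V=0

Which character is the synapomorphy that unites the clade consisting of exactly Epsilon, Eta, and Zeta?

Character polarity is set by the outgroup: the derived state is whichever differs from the outgroup's state, so for I, III the derived state is '0', and for the remaining characters it is '1'.
All ingroup taxa share the derived state '0' for I; it defines the ingroup but does not resolve relationships within it.
II: derived state '1' in Epsilon, Eta, and Zeta only — synapomorphy for {Epsilon, Eta, Zeta}.
III: derived state '0' in Epsilon and Zeta only — synapomorphy for {Epsilon, Zeta}.
IV: derived state '1' in Epsilon only — an autapomorphy, so it tells us nothing about relationships among taxa.
V (derived state '1') is unique to Eta (autapomorphy; uninformative for grouping).
Most parsimonious ingroup topology: (Delta,((Epsilon,Zeta),Eta)).
The clade {Epsilon, Eta, Zeta} is supported by II: its derived state '1' occurs in exactly those taxa and in no other taxon (including the outgroup).

II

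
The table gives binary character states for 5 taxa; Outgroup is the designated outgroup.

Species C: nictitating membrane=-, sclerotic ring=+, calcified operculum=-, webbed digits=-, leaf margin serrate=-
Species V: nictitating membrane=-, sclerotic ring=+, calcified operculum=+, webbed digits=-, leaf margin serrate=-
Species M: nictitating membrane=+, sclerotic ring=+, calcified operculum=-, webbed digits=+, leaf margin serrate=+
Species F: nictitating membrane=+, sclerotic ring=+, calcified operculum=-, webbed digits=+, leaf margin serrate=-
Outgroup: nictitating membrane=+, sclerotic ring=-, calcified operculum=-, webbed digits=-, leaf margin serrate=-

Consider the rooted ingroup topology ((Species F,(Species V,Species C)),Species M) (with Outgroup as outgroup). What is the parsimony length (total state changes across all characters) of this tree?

6

Map each character onto ((Species F,(Species V,Species C)),Species M) (rooted by Outgroup) and count the minimum state changes it requires (Fitch parsimony):
nictitating membrane: 1; sclerotic ring: 1; calcified operculum: 1; webbed digits: 2; leaf margin serrate: 1.
Total tree length = 6.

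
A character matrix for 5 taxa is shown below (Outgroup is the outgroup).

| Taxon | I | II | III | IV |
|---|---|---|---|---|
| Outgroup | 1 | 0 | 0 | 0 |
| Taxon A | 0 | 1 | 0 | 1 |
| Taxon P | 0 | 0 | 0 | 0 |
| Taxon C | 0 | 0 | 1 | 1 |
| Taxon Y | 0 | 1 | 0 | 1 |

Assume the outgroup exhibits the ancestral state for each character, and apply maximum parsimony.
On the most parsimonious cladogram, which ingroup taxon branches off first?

Taxon P

Character polarity is set by the outgroup: the derived state is whichever differs from the outgroup's state, so for I the derived state is '0', and for the remaining characters it is '1'.
All ingroup taxa share the derived state '0' for I; it defines the ingroup but does not resolve relationships within it.
Only Taxon A and Taxon Y show the derived state '1' for II, supporting them as a clade.
III: derived state '1' in Taxon C only — an autapomorphy, so it tells us nothing about relationships among taxa.
IV (derived state '1') is shared by Taxon A, Taxon C, and Taxon Y — a synapomorphy uniting that clade.
Most parsimonious ingroup topology: (((Taxon A,Taxon Y),Taxon C),Taxon P).
Taxon P is sister to the clade containing all other ingroup taxa, so it is the earliest-diverging (most basal) ingroup lineage.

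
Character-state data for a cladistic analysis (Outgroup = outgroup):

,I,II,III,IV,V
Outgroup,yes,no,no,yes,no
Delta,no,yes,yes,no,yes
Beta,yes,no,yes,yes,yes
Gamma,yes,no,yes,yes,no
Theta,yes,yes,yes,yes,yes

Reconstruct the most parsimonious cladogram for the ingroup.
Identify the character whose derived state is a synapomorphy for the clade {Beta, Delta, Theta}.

Character polarity is set by the outgroup: the derived state is whichever differs from the outgroup's state, so for I, IV the derived state is 'no', and for the remaining characters it is 'yes'.
I (derived state 'no') is unique to Delta (autapomorphy; uninformative for grouping).
II: derived state 'yes' in Delta and Theta only — synapomorphy for {Delta, Theta}.
All ingroup taxa share the derived state 'yes' for III; it defines the ingroup but does not resolve relationships within it.
IV: derived state 'no' in Delta only — an autapomorphy, so it tells us nothing about relationships among taxa.
Only Beta, Delta, and Theta show the derived state 'yes' for V, supporting them as a clade.
Most parsimonious ingroup topology: (((Delta,Theta),Beta),Gamma).
The clade {Beta, Delta, Theta} is supported by V: its derived state 'yes' occurs in exactly those taxa and in no other taxon (including the outgroup).

V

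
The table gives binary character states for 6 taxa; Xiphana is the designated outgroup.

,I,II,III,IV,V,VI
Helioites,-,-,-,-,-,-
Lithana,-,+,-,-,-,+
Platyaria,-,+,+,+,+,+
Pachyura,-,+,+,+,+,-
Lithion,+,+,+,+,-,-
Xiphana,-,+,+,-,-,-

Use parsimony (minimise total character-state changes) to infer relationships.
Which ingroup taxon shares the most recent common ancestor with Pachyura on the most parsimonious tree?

Platyaria

Character polarity is set by the outgroup: the derived state is whichever differs from the outgroup's state, so for II, III the derived state is '-', and for the remaining characters it is '+'.
I: derived state '+' in Lithion only — an autapomorphy, so it tells us nothing about relationships among taxa.
II: derived state '-' in Helioites only — an autapomorphy, so it tells us nothing about relationships among taxa.
III (derived state '-') is shared by Helioites and Lithana — a synapomorphy uniting that clade.
IV: derived state '+' in Lithion, Pachyura, and Platyaria only — synapomorphy for {Lithion, Pachyura, Platyaria}.
V: derived state '+' in Pachyura and Platyaria only — synapomorphy for {Pachyura, Platyaria}.
VI (state '+') occurs in Lithana and Platyaria but conflicts with the nesting implied by the other characters — most parsimoniously interpreted as homoplasy.
Most parsimonious ingroup topology: ((Lithion,(Pachyura,Platyaria)),(Helioites,Lithana)).
Pachyura and Platyaria form a cherry on this tree, so they are sister taxa.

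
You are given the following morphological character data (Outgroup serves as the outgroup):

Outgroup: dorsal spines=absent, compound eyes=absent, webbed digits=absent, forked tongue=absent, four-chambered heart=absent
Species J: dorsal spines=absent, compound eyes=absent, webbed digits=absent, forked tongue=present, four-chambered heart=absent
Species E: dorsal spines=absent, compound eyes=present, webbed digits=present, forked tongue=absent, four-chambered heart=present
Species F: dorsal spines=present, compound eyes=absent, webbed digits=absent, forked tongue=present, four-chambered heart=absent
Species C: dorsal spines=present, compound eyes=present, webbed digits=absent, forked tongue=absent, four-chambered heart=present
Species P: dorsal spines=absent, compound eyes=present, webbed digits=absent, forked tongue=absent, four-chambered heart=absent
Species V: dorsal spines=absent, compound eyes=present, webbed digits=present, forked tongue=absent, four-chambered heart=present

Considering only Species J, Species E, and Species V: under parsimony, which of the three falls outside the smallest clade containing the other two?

Species J

The outgroup has state 'absent' for every character, so 'present' is the derived state throughout.
dorsal spines groups Species C and Species F, which is incompatible with the clades supported by the remaining characters; treating it as convergent (homoplasy) costs fewer steps than any alternative tree.
Only Species C, Species E, Species P, and Species V show the derived state 'present' for compound eyes, supporting them as a clade.
Only Species E and Species V show the derived state 'present' for webbed digits, supporting them as a clade.
forked tongue (derived state 'present') is shared by Species F and Species J — a synapomorphy uniting that clade.
Only Species C, Species E, and Species V show the derived state 'present' for four-chambered heart, supporting them as a clade.
Most parsimonious ingroup topology: ((Species J,Species F),(((Species E,Species V),Species C),Species P)).
Species V and Species E share a more recent common ancestor with each other than either does with Species J, so Species J is the least closely related of the three.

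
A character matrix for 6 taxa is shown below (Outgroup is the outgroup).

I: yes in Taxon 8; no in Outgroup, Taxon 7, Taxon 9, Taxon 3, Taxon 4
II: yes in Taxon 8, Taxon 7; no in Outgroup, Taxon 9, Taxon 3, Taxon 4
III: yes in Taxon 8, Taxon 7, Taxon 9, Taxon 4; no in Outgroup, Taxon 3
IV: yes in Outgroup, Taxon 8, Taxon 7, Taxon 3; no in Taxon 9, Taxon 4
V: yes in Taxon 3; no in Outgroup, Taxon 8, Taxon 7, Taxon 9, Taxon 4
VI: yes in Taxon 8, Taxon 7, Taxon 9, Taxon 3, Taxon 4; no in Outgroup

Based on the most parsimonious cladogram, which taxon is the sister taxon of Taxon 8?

Taxon 7

Character polarity is set by the outgroup: the derived state is whichever differs from the outgroup's state, so for IV the derived state is 'no', and for the remaining characters it is 'yes'.
I: derived state 'yes' in Taxon 8 only — an autapomorphy, so it tells us nothing about relationships among taxa.
Only Taxon 7 and Taxon 8 show the derived state 'yes' for II, supporting them as a clade.
Only Taxon 4, Taxon 7, Taxon 8, and Taxon 9 show the derived state 'yes' for III, supporting them as a clade.
IV: derived state 'no' in Taxon 4 and Taxon 9 only — synapomorphy for {Taxon 4, Taxon 9}.
V: derived state 'yes' in Taxon 3 only — an autapomorphy, so it tells us nothing about relationships among taxa.
All ingroup taxa share the derived state 'yes' for VI; it defines the ingroup but does not resolve relationships within it.
Most parsimonious ingroup topology: (((Taxon 8,Taxon 7),(Taxon 9,Taxon 4)),Taxon 3).
Taxon 8 and Taxon 7 form a cherry on this tree, so they are sister taxa.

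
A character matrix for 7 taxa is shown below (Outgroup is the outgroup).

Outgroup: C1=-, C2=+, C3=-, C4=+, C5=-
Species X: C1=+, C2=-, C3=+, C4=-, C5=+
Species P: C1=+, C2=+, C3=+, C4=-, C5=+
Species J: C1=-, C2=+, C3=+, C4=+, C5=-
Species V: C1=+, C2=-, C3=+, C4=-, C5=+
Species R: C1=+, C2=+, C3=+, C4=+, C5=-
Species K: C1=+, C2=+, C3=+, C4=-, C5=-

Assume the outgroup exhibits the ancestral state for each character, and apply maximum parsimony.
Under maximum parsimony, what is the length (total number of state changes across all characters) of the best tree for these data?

Character polarity is set by the outgroup: the derived state is whichever differs from the outgroup's state, so for C2, C4 the derived state is '-', and for the remaining characters it is '+'.
Only Species K, Species P, Species R, Species V, and Species X show the derived state '+' for C1, supporting them as a clade.
Only Species V and Species X show the derived state '-' for C2, supporting them as a clade.
All ingroup taxa share the derived state '+' for C3; it defines the ingroup but does not resolve relationships within it.
C4: derived state '-' in Species K, Species P, Species V, and Species X only — synapomorphy for {Species K, Species P, Species V, Species X}.
Only Species P, Species V, and Species X show the derived state '+' for C5, supporting them as a clade.
Most parsimonious ingroup topology: (((((Species X,Species V),Species P),Species K),Species R),Species J).
Changes per character on this tree: C1: 1; C2: 1; C3: 1; C4: 1; C5: 1.
Total = 5.

5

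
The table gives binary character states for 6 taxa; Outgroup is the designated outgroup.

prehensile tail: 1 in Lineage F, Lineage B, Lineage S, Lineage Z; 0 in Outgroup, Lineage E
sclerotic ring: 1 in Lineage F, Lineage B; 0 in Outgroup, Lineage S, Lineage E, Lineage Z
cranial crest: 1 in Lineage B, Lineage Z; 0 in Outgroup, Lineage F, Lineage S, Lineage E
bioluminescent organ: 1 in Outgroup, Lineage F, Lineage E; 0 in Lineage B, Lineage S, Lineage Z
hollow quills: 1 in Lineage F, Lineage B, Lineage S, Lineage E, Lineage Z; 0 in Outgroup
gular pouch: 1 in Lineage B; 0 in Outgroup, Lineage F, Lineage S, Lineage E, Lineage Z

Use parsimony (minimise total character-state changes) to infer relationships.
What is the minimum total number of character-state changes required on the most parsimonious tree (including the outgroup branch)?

7

Character polarity is set by the outgroup: the derived state is whichever differs from the outgroup's state, so for bioluminescent organ the derived state is '0', and for the remaining characters it is '1'.
prehensile tail: derived state '1' in Lineage B, Lineage F, Lineage S, and Lineage Z only — synapomorphy for {Lineage B, Lineage F, Lineage S, Lineage Z}.
sclerotic ring (state '1') occurs in Lineage B and Lineage F but conflicts with the nesting implied by the other characters — most parsimoniously interpreted as homoplasy.
cranial crest (derived state '1') is shared by Lineage B and Lineage Z — a synapomorphy uniting that clade.
bioluminescent organ: derived state '0' in Lineage B, Lineage S, and Lineage Z only — synapomorphy for {Lineage B, Lineage S, Lineage Z}.
All ingroup taxa share the derived state '1' for hollow quills; it defines the ingroup but does not resolve relationships within it.
gular pouch: derived state '1' in Lineage B only — an autapomorphy, so it tells us nothing about relationships among taxa.
Most parsimonious ingroup topology: ((Lineage F,((Lineage B,Lineage Z),Lineage S)),Lineage E).
Changes per character on this tree: prehensile tail: 1; sclerotic ring: 2; cranial crest: 1; bioluminescent organ: 1; hollow quills: 1; gular pouch: 1.
Total = 7.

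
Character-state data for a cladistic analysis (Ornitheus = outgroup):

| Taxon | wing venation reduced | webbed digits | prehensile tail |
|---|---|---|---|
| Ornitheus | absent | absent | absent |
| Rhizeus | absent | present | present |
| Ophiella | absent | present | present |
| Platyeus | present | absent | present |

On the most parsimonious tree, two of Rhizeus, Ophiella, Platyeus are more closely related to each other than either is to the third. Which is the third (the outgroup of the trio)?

The outgroup has state 'absent' for every character, so 'present' is the derived state throughout.
wing venation reduced (derived state 'present') is unique to Platyeus (autapomorphy; uninformative for grouping).
webbed digits (derived state 'present') is shared by Ophiella and Rhizeus — a synapomorphy uniting that clade.
prehensile tail (derived state 'present') is shared by all ingroup taxa — unites the whole ingroup.
Most parsimonious ingroup topology: ((Rhizeus,Ophiella),Platyeus).
Ophiella and Rhizeus share a more recent common ancestor with each other than either does with Platyeus, so Platyeus is the least closely related of the three.

Platyeus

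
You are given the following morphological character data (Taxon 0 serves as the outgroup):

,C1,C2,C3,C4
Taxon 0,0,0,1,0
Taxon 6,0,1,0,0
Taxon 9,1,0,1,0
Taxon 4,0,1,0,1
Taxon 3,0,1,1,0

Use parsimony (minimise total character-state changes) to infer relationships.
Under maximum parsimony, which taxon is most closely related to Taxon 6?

Character polarity is set by the outgroup: the derived state is whichever differs from the outgroup's state, so for C3 the derived state is '0', and for the remaining characters it is '1'.
C1: derived state '1' in Taxon 9 only — an autapomorphy, so it tells us nothing about relationships among taxa.
C2: derived state '1' in Taxon 3, Taxon 4, and Taxon 6 only — synapomorphy for {Taxon 3, Taxon 4, Taxon 6}.
Only Taxon 4 and Taxon 6 show the derived state '0' for C3, supporting them as a clade.
C4 (derived state '1') is unique to Taxon 4 (autapomorphy; uninformative for grouping).
Most parsimonious ingroup topology: (((Taxon 6,Taxon 4),Taxon 3),Taxon 9).
Taxon 6 and Taxon 4 form a cherry on this tree, so they are sister taxa.

Taxon 4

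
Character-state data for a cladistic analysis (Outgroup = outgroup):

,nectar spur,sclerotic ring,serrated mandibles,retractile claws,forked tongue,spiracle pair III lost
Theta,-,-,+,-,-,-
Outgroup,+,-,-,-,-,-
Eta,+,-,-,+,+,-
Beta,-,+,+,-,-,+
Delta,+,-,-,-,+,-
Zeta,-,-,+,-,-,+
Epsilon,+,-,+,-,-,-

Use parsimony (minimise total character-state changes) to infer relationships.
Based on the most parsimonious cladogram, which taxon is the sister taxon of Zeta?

Character polarity is set by the outgroup: the derived state is whichever differs from the outgroup's state, so for nectar spur the derived state is '-', and for the remaining characters it is '+'.
nectar spur: derived state '-' in Beta, Theta, and Zeta only — synapomorphy for {Beta, Theta, Zeta}.
sclerotic ring (derived state '+') is unique to Beta (autapomorphy; uninformative for grouping).
Only Beta, Epsilon, Theta, and Zeta show the derived state '+' for serrated mandibles, supporting them as a clade.
retractile claws (derived state '+') is unique to Eta (autapomorphy; uninformative for grouping).
Only Delta and Eta show the derived state '+' for forked tongue, supporting them as a clade.
spiracle pair III lost: derived state '+' in Beta and Zeta only — synapomorphy for {Beta, Zeta}.
Most parsimonious ingroup topology: ((((Zeta,Beta),Theta),Epsilon),(Eta,Delta)).
Zeta and Beta form a cherry on this tree, so they are sister taxa.

Beta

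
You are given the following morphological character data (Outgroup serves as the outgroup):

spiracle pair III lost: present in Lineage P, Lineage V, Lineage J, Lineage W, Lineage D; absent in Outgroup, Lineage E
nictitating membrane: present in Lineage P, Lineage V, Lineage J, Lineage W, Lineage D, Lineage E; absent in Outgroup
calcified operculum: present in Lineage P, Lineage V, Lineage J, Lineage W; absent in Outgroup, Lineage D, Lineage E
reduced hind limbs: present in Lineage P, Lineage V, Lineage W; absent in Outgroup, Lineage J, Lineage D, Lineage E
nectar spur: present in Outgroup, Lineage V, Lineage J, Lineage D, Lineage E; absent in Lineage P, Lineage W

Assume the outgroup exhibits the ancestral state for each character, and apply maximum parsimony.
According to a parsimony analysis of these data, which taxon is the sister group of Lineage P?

Character polarity is set by the outgroup: the derived state is whichever differs from the outgroup's state, so for nectar spur the derived state is 'absent', and for the remaining characters it is 'present'.
spiracle pair III lost: derived state 'present' in Lineage D, Lineage J, Lineage P, Lineage V, and Lineage W only — synapomorphy for {Lineage D, Lineage J, Lineage P, Lineage V, Lineage W}.
nictitating membrane (derived state 'present') is shared by all ingroup taxa — unites the whole ingroup.
calcified operculum: derived state 'present' in Lineage J, Lineage P, Lineage V, and Lineage W only — synapomorphy for {Lineage J, Lineage P, Lineage V, Lineage W}.
reduced hind limbs (derived state 'present') is shared by Lineage P, Lineage V, and Lineage W — a synapomorphy uniting that clade.
Only Lineage P and Lineage W show the derived state 'absent' for nectar spur, supporting them as a clade.
Most parsimonious ingroup topology: (((((Lineage P,Lineage W),Lineage V),Lineage J),Lineage D),Lineage E).
Lineage P and Lineage W form a cherry on this tree, so they are sister taxa.

Lineage W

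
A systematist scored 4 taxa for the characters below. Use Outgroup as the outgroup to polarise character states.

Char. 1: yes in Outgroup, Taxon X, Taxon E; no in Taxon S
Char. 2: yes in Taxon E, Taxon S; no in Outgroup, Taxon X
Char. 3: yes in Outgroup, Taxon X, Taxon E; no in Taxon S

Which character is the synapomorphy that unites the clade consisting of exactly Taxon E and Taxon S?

Char. 2

Character polarity is set by the outgroup: the derived state is whichever differs from the outgroup's state, so for Char. 1, Char. 3 the derived state is 'no', and for the remaining characters it is 'yes'.
Char. 1 (derived state 'no') is unique to Taxon S (autapomorphy; uninformative for grouping).
Only Taxon E and Taxon S show the derived state 'yes' for Char. 2, supporting them as a clade.
Char. 3: derived state 'no' in Taxon S only — an autapomorphy, so it tells us nothing about relationships among taxa.
Most parsimonious ingroup topology: (Taxon X,(Taxon E,Taxon S)).
The clade {Taxon E, Taxon S} is supported by Char. 2: its derived state 'yes' occurs in exactly those taxa and in no other taxon (including the outgroup).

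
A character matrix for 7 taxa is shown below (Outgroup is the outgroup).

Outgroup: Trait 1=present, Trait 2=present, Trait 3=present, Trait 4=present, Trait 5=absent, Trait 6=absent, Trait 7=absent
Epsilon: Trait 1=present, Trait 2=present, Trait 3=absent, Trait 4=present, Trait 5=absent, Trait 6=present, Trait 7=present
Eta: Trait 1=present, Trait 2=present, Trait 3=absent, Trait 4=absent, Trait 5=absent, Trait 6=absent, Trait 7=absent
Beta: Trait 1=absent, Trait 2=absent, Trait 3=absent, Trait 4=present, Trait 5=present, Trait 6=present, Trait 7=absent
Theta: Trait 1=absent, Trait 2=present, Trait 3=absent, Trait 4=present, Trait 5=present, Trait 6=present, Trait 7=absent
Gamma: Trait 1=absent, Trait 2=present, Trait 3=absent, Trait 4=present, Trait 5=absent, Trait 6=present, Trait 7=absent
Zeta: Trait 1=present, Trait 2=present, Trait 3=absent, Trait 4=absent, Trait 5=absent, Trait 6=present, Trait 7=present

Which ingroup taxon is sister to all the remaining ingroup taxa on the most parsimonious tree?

Character polarity is set by the outgroup: the derived state is whichever differs from the outgroup's state, so for Trait 1, Trait 2, Trait 3, Trait 4 the derived state is 'absent', and for the remaining characters it is 'present'.
Trait 1 (derived state 'absent') is shared by Beta, Gamma, and Theta — a synapomorphy uniting that clade.
Trait 2: derived state 'absent' in Beta only — an autapomorphy, so it tells us nothing about relationships among taxa.
All ingroup taxa share the derived state 'absent' for Trait 3; it defines the ingroup but does not resolve relationships within it.
Trait 4 (state 'absent') occurs in Eta and Zeta but conflicts with the nesting implied by the other characters — most parsimoniously interpreted as homoplasy.
Trait 5: derived state 'present' in Beta and Theta only — synapomorphy for {Beta, Theta}.
Trait 6 (derived state 'present') is shared by Beta, Epsilon, Gamma, Theta, and Zeta — a synapomorphy uniting that clade.
Only Epsilon and Zeta show the derived state 'present' for Trait 7, supporting them as a clade.
Most parsimonious ingroup topology: (((Epsilon,Zeta),((Beta,Theta),Gamma)),Eta).
Eta is sister to the clade containing all other ingroup taxa, so it is the earliest-diverging (most basal) ingroup lineage.

Eta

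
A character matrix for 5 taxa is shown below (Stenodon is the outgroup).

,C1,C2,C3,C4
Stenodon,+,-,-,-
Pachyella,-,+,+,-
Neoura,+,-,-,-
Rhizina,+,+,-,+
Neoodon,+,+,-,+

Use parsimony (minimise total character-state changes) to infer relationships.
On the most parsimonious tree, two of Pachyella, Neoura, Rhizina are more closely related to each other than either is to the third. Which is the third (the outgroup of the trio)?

Neoura

Character polarity is set by the outgroup: the derived state is whichever differs from the outgroup's state, so for C1 the derived state is '-', and for the remaining characters it is '+'.
C1 (derived state '-') is unique to Pachyella (autapomorphy; uninformative for grouping).
C2: derived state '+' in Neoodon, Pachyella, and Rhizina only — synapomorphy for {Neoodon, Pachyella, Rhizina}.
C3 (derived state '+') is unique to Pachyella (autapomorphy; uninformative for grouping).
C4 (derived state '+') is shared by Neoodon and Rhizina — a synapomorphy uniting that clade.
Most parsimonious ingroup topology: ((Pachyella,(Rhizina,Neoodon)),Neoura).
Pachyella and Rhizina share a more recent common ancestor with each other than either does with Neoura, so Neoura is the least closely related of the three.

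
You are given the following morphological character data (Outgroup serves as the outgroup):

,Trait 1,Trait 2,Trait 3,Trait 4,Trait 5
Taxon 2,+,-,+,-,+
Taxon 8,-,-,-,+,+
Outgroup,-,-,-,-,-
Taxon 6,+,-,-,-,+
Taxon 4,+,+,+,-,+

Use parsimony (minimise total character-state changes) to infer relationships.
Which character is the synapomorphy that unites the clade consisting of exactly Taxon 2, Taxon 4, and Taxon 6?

The outgroup has state '-' for every character, so '+' is the derived state throughout.
Only Taxon 2, Taxon 4, and Taxon 6 show the derived state '+' for Trait 1, supporting them as a clade.
Trait 2: derived state '+' in Taxon 4 only — an autapomorphy, so it tells us nothing about relationships among taxa.
Only Taxon 2 and Taxon 4 show the derived state '+' for Trait 3, supporting them as a clade.
Trait 4 (derived state '+') is unique to Taxon 8 (autapomorphy; uninformative for grouping).
All ingroup taxa share the derived state '+' for Trait 5; it defines the ingroup but does not resolve relationships within it.
Most parsimonious ingroup topology: (Taxon 8,((Taxon 2,Taxon 4),Taxon 6)).
The clade {Taxon 2, Taxon 4, Taxon 6} is supported by Trait 1: its derived state '+' occurs in exactly those taxa and in no other taxon (including the outgroup).

Trait 1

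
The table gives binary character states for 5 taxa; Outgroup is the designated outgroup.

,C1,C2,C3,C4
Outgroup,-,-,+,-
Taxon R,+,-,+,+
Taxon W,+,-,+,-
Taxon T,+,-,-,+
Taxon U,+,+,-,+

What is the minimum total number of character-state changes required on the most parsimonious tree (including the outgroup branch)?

4

Character polarity is set by the outgroup: the derived state is whichever differs from the outgroup's state, so for C3 the derived state is '-', and for the remaining characters it is '+'.
All ingroup taxa share the derived state '+' for C1; it defines the ingroup but does not resolve relationships within it.
C2: derived state '+' in Taxon U only — an autapomorphy, so it tells us nothing about relationships among taxa.
C3: derived state '-' in Taxon T and Taxon U only — synapomorphy for {Taxon T, Taxon U}.
C4: derived state '+' in Taxon R, Taxon T, and Taxon U only — synapomorphy for {Taxon R, Taxon T, Taxon U}.
Most parsimonious ingroup topology: ((Taxon R,(Taxon T,Taxon U)),Taxon W).
Changes per character on this tree: C1: 1; C2: 1; C3: 1; C4: 1.
Total = 4.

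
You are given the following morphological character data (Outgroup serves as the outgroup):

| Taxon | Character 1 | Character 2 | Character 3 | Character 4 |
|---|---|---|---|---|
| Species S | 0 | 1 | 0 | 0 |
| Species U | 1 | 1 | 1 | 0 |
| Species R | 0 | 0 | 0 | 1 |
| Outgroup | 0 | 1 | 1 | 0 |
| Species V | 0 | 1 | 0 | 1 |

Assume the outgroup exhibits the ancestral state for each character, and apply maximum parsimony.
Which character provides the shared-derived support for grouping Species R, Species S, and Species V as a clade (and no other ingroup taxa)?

Character 3

Character polarity is set by the outgroup: the derived state is whichever differs from the outgroup's state, so for Character 2, Character 3 the derived state is '0', and for the remaining characters it is '1'.
Character 1 (derived state '1') is unique to Species U (autapomorphy; uninformative for grouping).
Character 2 (derived state '0') is unique to Species R (autapomorphy; uninformative for grouping).
Only Species R, Species S, and Species V show the derived state '0' for Character 3, supporting them as a clade.
Character 4: derived state '1' in Species R and Species V only — synapomorphy for {Species R, Species V}.
Most parsimonious ingroup topology: (((Species V,Species R),Species S),Species U).
The clade {Species R, Species S, Species V} is supported by Character 3: its derived state '0' occurs in exactly those taxa and in no other taxon (including the outgroup).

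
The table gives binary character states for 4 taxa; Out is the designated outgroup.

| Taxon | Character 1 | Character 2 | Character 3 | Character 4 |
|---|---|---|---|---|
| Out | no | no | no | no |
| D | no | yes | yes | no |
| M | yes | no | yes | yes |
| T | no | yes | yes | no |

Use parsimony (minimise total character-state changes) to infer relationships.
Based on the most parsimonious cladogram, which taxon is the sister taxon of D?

T

The outgroup has state 'no' for every character, so 'yes' is the derived state throughout.
Character 1: derived state 'yes' in M only — an autapomorphy, so it tells us nothing about relationships among taxa.
Character 2: derived state 'yes' in D and T only — synapomorphy for {D, T}.
Character 3 (derived state 'yes') is shared by all ingroup taxa — unites the whole ingroup.
Character 4 (derived state 'yes') is unique to M (autapomorphy; uninformative for grouping).
Most parsimonious ingroup topology: ((D,T),M).
D and T form a cherry on this tree, so they are sister taxa.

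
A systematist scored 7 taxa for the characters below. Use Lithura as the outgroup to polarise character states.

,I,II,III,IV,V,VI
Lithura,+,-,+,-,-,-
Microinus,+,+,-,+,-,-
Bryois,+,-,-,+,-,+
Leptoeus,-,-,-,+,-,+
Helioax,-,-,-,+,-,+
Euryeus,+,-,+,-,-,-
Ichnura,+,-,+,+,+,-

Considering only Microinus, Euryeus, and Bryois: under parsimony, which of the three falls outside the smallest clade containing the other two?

Euryeus

Character polarity is set by the outgroup: the derived state is whichever differs from the outgroup's state, so for I, III the derived state is '-', and for the remaining characters it is '+'.
I: derived state '-' in Helioax and Leptoeus only — synapomorphy for {Helioax, Leptoeus}.
II (derived state '+') is unique to Microinus (autapomorphy; uninformative for grouping).
Only Bryois, Helioax, Leptoeus, and Microinus show the derived state '-' for III, supporting them as a clade.
IV: derived state '+' in Bryois, Helioax, Ichnura, Leptoeus, and Microinus only — synapomorphy for {Bryois, Helioax, Ichnura, Leptoeus, Microinus}.
V: derived state '+' in Ichnura only — an autapomorphy, so it tells us nothing about relationships among taxa.
VI: derived state '+' in Bryois, Helioax, and Leptoeus only — synapomorphy for {Bryois, Helioax, Leptoeus}.
Most parsimonious ingroup topology: (((Microinus,(Bryois,(Leptoeus,Helioax))),Ichnura),Euryeus).
Microinus and Bryois share a more recent common ancestor with each other than either does with Euryeus, so Euryeus is the least closely related of the three.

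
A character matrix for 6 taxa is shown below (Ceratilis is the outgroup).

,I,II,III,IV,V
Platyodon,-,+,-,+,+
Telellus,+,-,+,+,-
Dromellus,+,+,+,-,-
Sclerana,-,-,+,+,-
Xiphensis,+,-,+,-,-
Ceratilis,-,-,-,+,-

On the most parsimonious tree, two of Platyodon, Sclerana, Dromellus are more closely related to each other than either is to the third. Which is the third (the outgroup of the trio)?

Platyodon

Character polarity is set by the outgroup: the derived state is whichever differs from the outgroup's state, so for IV the derived state is '-', and for the remaining characters it is '+'.
I: derived state '+' in Dromellus, Telellus, and Xiphensis only — synapomorphy for {Dromellus, Telellus, Xiphensis}.
II groups Dromellus and Platyodon, which is incompatible with the clades supported by the remaining characters; treating it as convergent (homoplasy) costs fewer steps than any alternative tree.
III (derived state '+') is shared by Dromellus, Sclerana, Telellus, and Xiphensis — a synapomorphy uniting that clade.
IV: derived state '-' in Dromellus and Xiphensis only — synapomorphy for {Dromellus, Xiphensis}.
V: derived state '+' in Platyodon only — an autapomorphy, so it tells us nothing about relationships among taxa.
Most parsimonious ingroup topology: (Platyodon,(((Dromellus,Xiphensis),Telellus),Sclerana)).
Sclerana and Dromellus share a more recent common ancestor with each other than either does with Platyodon, so Platyodon is the least closely related of the three.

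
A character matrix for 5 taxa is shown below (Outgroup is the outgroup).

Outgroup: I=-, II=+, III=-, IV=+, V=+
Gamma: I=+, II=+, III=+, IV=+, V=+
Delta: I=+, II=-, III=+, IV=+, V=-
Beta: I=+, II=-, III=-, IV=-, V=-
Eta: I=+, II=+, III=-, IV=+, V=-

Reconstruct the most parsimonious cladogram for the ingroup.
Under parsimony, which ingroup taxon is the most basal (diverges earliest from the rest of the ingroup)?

Character polarity is set by the outgroup: the derived state is whichever differs from the outgroup's state, so for II, IV, V the derived state is '-', and for the remaining characters it is '+'.
All ingroup taxa share the derived state '+' for I; it defines the ingroup but does not resolve relationships within it.
Only Beta and Delta show the derived state '-' for II, supporting them as a clade.
III groups Delta and Gamma, which is incompatible with the clades supported by the remaining characters; treating it as convergent (homoplasy) costs fewer steps than any alternative tree.
IV (derived state '-') is unique to Beta (autapomorphy; uninformative for grouping).
Only Beta, Delta, and Eta show the derived state '-' for V, supporting them as a clade.
Most parsimonious ingroup topology: (Gamma,((Delta,Beta),Eta)).
Gamma is sister to the clade containing all other ingroup taxa, so it is the earliest-diverging (most basal) ingroup lineage.

Gamma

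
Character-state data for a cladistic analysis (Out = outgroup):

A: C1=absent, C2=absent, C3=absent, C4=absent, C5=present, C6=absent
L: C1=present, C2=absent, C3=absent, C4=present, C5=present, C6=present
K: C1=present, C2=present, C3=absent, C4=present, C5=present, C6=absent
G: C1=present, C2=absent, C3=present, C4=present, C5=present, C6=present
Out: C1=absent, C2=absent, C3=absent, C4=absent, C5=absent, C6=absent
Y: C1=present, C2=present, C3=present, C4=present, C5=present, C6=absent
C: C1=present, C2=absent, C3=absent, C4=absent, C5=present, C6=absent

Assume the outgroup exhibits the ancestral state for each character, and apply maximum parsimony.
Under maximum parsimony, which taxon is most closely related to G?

L

The outgroup has state 'absent' for every character, so 'present' is the derived state throughout.
C1 (derived state 'present') is shared by C, G, K, L, and Y — a synapomorphy uniting that clade.
C2: derived state 'present' in K and Y only — synapomorphy for {K, Y}.
C3 groups G and Y, which is incompatible with the clades supported by the remaining characters; treating it as convergent (homoplasy) costs fewer steps than any alternative tree.
Only G, K, L, and Y show the derived state 'present' for C4, supporting them as a clade.
C5 (derived state 'present') is shared by all ingroup taxa — unites the whole ingroup.
C6: derived state 'present' in G and L only — synapomorphy for {G, L}.
Most parsimonious ingroup topology: ((((G,L),(K,Y)),C),A).
G and L form a cherry on this tree, so they are sister taxa.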